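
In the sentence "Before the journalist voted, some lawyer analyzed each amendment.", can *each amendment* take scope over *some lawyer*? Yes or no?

The adjunct clause does not contain *each amendment*, which is the matrix object.
Since no island is crossed, the inverse ordering is licensed alongside surface scope.
Both orderings are possible: *some lawyer* > *each amendment* and *each amendment* > *some lawyer*.

Yes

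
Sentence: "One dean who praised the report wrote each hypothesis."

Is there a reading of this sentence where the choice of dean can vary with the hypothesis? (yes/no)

Yes

The paraphrase describes the scope ordering *each hypothesis* > *one dean*.
*each hypothesis* is a matrix argument; only *one dean* is modified by the relative clause *who praised the report*, so the RC island is irrelevant to the target quantifier.
With no island boundary between them, the object can take inverse scope over the subject via ordinary QR within the clause.
The sentence is scopally ambiguous between *one dean* > *each hypothesis* and *each hypothesis* > *one dean*.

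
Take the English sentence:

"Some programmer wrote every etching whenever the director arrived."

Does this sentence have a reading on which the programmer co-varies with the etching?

Yes

The described interpretation is the *every etching* > *some programmer* scoping.
Although there is an adjunct clause, *every etching* is in the main clause, not inside the adjunct.
Since no island is crossed, the inverse ordering is licensed alongside surface scope.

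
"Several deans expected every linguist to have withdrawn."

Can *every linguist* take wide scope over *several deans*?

Yes

This is an ECM construction: *every linguist* is the infinitival subject, Case-marked by the matrix verb, and the infinitive is transparent for QR.
Ordinary QR to a clause-peripheral position gives the wide-scope LF for the lower DP.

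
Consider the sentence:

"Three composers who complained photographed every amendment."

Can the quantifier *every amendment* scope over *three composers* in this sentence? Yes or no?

The RC *who complained* is an island, but *every amendment* is not inside it — it is the matrix object, a clausemate of *three composers*.
No island intervenes, so both surface and inverse scope are derivable.

Yes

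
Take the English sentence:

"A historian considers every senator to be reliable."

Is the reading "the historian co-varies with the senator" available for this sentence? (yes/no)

Yes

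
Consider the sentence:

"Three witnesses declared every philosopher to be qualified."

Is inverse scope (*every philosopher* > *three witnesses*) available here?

Yes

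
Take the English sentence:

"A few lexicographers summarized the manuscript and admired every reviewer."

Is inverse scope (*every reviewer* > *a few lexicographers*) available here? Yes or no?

The target quantifier *every reviewer* is part of one conjunct of the coordinate structure (*admired every reviewer*).
The Coordinate Structure Constraint blocks movement (including QR) out of a single conjunct.
The inverse ordering *every reviewer* > *a few lexicographers* is therefore underivable.

No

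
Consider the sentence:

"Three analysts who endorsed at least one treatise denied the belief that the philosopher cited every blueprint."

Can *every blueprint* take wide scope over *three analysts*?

No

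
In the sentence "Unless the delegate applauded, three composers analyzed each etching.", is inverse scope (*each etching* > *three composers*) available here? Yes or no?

Neither queried DP is inside the adjunct, so the adjunct-island constraint does not apply.
Ordinary QR to a clause-peripheral position gives the wide-scope LF for the lower DP.

Yes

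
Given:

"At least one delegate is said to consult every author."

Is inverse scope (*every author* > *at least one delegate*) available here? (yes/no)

Yes

Infinitival complements of raising predicates do not block QR; *every author* and *at least one delegate* are effectively clausemates.
With no island boundary between them, the object can take inverse scope over the subject via ordinary QR within the clause.
So *every author* > *at least one delegate* is among the available readings.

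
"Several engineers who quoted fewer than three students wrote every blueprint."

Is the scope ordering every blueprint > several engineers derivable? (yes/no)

Yes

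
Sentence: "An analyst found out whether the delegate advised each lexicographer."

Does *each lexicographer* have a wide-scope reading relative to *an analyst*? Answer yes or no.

*each lexicographer* occurs within the embedded question *whether the delegate advised each lexicographer*.
Embedded wh-clauses are opaque for QR, so the quantifier stays inside the question.
The inverse ordering *each lexicographer* > *an analyst* is therefore underivable.
(Only the surface reading survives: one fixed analyst with respect to all the relevant lexicographers.)

No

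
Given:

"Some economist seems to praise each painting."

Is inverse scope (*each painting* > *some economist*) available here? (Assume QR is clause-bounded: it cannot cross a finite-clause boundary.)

Yes

*each painting* is inside a raising infinitive, which is transparent to QR (no CP barrier), so it behaves as a matrix argument.
With no island boundary between them, the object can take inverse scope over the subject via ordinary QR within the clause.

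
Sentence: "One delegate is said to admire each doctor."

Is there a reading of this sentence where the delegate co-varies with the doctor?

Yes

The described interpretation is the *each doctor* > *one delegate* scoping.
*each doctor* is the object of the infinitival complement of a raising predicate; raising infinitives are transparent for QR, so the two DPs are in effect clausemates.
Nothing blocks QR of the lower DP to a position above the higher one, so inverse scope is available.
The sentence is scopally ambiguous between *one delegate* > *each doctor* and *each doctor* > *one delegate*.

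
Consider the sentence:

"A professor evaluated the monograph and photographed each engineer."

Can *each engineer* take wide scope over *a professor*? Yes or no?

No

Structurally, *each engineer* is inside one conjunct of the coordinate structure (*photographed each engineer*).
Asymmetric QR out of one conjunct violates the Coordinate Structure Constraint.
So *each engineer* cannot raise to a position above *a professor*.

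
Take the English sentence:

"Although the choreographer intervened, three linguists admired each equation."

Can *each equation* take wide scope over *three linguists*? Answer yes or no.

The adjunct island is irrelevant here — *each equation* and *three linguists* are both in the matrix clause.
Ordinary QR to a clause-peripheral position gives the wide-scope LF for the lower DP.
Both orderings are possible: *three linguists* > *each equation* and *each equation* > *three linguists*.

Yes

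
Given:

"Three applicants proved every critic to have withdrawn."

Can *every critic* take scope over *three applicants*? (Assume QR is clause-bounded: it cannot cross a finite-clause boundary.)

Yes

*every critic* is an ECM subject; ECM complements are not islands, and the embedded quantifier may take matrix scope.
Nothing blocks QR of the lower DP to a position above the higher one, so inverse scope is available.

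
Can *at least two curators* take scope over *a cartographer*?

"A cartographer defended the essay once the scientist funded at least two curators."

*at least two curators* occurs within the adjunct clause *once the scientist funded at least two curators*.
The adjunct-island constraint bars QR out of an adverbial clause.
So the wide-scope reading for *at least two curators* is blocked.
(Only the surface reading survives: one fixed cartographer with respect to all the relevant curators.)

No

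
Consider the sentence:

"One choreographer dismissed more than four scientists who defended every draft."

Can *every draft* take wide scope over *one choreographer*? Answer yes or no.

Structurally, *every draft* is inside the relative clause *who defended every draft* modifying *more than four scientists*.
A relative clause is a scope island — quantifier raising cannot cross its boundary.
There is no licit LF on which *every draft* c-commands *one choreographer*.
(Only the surface reading survives: one fixed choreographer with respect to all the relevant drafts.)

No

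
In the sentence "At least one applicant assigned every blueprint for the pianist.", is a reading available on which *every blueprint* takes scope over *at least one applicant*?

Yes

*every blueprint* and *at least one applicant* are in the same minimal clause.
QR within a single clause is free, so the lower quantifier may take scope over the higher one.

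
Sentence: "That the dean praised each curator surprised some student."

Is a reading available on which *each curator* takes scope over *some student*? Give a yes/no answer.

The target quantifier *each curator* is part of the sentential subject *that the dean praised each curator*.
Subjects — clausal subjects included — are islands for extraction, and QR is no exception.
There is no licit LF on which *each curator* c-commands *some student*.

No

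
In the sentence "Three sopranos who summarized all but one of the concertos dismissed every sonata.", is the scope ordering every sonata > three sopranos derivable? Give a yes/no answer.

The relative clause *who summarized all but one of the concertos* modifies *three sopranos*, but *every sonata* is not inside that relative clause — it is an argument of the matrix verb.
Nothing blocks QR of the lower DP to a position above the higher one, so inverse scope is available.

Yes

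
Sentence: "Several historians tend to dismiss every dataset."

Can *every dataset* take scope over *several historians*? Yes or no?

Yes

*every dataset* is inside a raising infinitive, which is transparent to QR (no CP barrier), so it behaves as a matrix argument.
Clause-internal QR can adjoin the lower DP above the subject, yielding the inverse reading.
The sentence is scopally ambiguous between *several historians* > *every dataset* and *every dataset* > *several historians*.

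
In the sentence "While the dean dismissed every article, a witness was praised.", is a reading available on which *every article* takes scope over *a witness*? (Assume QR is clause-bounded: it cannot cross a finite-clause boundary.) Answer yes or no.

The DP *every article* is contained in the adjunct clause *while the dean dismissed every article*.
Scope out of an adjunct clause is unavailable: QR respects the adjunct-island constraint.
There is no licit LF on which *every article* c-commands *a witness*.

No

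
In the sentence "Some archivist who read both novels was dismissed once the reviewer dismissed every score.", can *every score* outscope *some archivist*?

No

*every score* sits inside the adjunct clause *once the reviewer dismissed every score*.
The adjunct-island constraint bars QR out of an adverbial clause.
*every score* is confined to the island and cannot take scope over *some archivist*.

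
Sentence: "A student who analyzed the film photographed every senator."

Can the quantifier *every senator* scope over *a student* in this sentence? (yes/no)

Yes

Although the sentence contains a relative clause (*who analyzed the film*), *every senator* is outside it, in the matrix VP.
Ordinary QR to a clause-peripheral position gives the wide-scope LF for the lower DP.
The sentence is scopally ambiguous between *a student* > *every senator* and *every senator* > *a student*.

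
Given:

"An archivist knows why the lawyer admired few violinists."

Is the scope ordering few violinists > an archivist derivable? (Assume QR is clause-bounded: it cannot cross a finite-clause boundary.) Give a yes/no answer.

*few violinists* is embedded in the embedded question *why the lawyer admired few violinists*.
An indirect question is a wh-island; the filled [Spec,CP] blocks QR across the CP edge.
So *few violinists* cannot raise high enough to outscope *an archivist*; only the surface ordering *an archivist* > *few violinists* is available.

No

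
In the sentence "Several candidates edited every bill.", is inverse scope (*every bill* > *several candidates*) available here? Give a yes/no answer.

Yes

*several candidates* and *every bill* are co-arguments of the matrix verb, with nothing but a clause-internal boundary between them.
QR within a single clause is free, so the lower quantifier may take scope over the higher one.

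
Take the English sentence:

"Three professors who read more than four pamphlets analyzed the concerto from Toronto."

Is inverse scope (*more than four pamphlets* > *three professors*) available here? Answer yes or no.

No

*more than four pamphlets* occurs within the relative clause *who read more than four pamphlets*.
QR out of a relative clause is ruled out by the relative-clause island constraint.
So the wide-scope reading for *more than four pamphlets* is blocked.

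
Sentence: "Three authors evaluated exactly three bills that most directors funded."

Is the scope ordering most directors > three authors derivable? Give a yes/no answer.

No

*most directors* is embedded in the relative clause *that most directors funded* modifying *exactly three bills*.
The relative clause forms an island for QR, so the quantifier is confined to the head noun's restrictor.
So the wide-scope reading for *most directors* is blocked.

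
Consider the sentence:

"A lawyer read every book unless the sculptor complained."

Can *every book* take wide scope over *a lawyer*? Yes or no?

Yes

Neither queried DP is inside the adjunct, so the adjunct-island constraint does not apply.
No island intervenes, so both surface and inverse scope are derivable.
So *every book* > *a lawyer* is among the available readings.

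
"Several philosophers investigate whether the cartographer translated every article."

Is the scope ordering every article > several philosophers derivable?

The DP *every article* is contained in the embedded question *whether the cartographer translated every article*.
An indirect question is a wh-island; the filled [Spec,CP] blocks QR across the CP edge.
There is no licit LF on which *every article* c-commands *several philosophers*.

No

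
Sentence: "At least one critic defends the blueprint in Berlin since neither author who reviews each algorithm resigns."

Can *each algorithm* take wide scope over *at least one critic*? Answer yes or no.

No

*each algorithm* sits inside the relative clause *who reviews each algorithm*, which is itself inside the adjunct *since neither author who reviews each algorithm resigns*.
The quantifier would have to escape first the RC and then the adjunct — two independent island violations.
*each algorithm* is confined to the island and cannot take scope over *at least one critic*.
(Only the surface reading survives: one fixed critic with respect to all the relevant algorithms.)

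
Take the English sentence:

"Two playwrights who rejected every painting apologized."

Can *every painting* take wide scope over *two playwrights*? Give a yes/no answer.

*every painting* sits inside the relative clause *who rejected every painting*.
Relative clauses block scope extraction: QR cannot target a position outside the modified NP.
So *every painting* cannot raise to a position above *two playwrights*.

No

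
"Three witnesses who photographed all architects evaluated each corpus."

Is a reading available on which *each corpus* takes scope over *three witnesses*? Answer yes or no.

Yes

*each corpus* sits in the matrix clause, not in the relative clause on *three witnesses*.
Ordinary QR to a clause-peripheral position gives the wide-scope LF for the lower DP.
So *each corpus* > *three witnesses* is among the available readings.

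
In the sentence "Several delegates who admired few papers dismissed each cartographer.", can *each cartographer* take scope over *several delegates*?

Yes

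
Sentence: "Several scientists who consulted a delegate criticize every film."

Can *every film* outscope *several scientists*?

The relative clause *who consulted a delegate* modifies *several scientists*, but *every film* is not inside that relative clause — it is an argument of the matrix verb.
With no island boundary between them, the object can take inverse scope over the subject via ordinary QR within the clause.
So *every film* > *several scientists* is among the available readings.

Yes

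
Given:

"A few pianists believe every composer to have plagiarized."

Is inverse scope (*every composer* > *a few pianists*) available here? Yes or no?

ECM infinitives lack a CP barrier, so *every composer* can QR over the matrix subject *a few pianists*.
No island intervenes, so both surface and inverse scope are derivable.
So *every composer* > *a few pianists* is among the available readings.

Yes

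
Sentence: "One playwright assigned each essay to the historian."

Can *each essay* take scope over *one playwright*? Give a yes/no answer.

*one playwright* and *each essay* are co-arguments of the matrix verb, with nothing but a clause-internal boundary between them.
Nothing blocks QR of the lower DP to a position above the higher one, so inverse scope is available.
The sentence is scopally ambiguous between *one playwright* > *each essay* and *each essay* > *one playwright*.

Yes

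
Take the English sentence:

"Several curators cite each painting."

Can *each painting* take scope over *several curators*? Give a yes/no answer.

*each painting* and *several curators* are in the same minimal clause.
No island intervenes, so both surface and inverse scope are derivable.

Yes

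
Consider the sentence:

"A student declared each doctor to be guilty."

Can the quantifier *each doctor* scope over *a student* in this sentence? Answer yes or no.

This is an ECM construction: *each doctor* is the infinitival subject, Case-marked by the matrix verb, and the infinitive is transparent for QR.
No island intervenes, so both surface and inverse scope are derivable.

Yes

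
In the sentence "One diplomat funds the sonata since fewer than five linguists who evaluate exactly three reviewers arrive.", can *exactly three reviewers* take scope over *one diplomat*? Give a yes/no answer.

No

*exactly three reviewers* sits inside the relative clause *who evaluate exactly three reviewers*, which is itself inside the adjunct *since fewer than five linguists who evaluate exactly three reviewers arrive*.
Even if one barrier were somehow void, the other would still block QR.
*exactly three reviewers* > *one diplomat* would require crossing that boundary, which is illicit.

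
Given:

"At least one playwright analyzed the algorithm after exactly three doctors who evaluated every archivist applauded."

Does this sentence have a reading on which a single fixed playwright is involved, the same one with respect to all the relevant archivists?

Yes

The paraphrase describes the scope ordering *at least one playwright* > *every archivist*.
That is the surface-scope ordering, which is always one of the available readings — island constraints only ever restrict inverse scope.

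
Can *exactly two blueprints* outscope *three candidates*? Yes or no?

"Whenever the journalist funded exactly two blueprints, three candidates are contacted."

The target quantifier *exactly two blueprints* is part of the adjunct clause *whenever the journalist funded exactly two blueprints*.
Adverbial clauses are not L-marked, so they are barriers for QR — the quantifier cannot escape the adjunct.
So *exactly two blueprints* cannot raise to a position above *three candidates*.

No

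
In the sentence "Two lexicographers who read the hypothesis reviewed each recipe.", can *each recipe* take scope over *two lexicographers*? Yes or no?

Yes

Although the sentence contains a relative clause (*who read the hypothesis*), *each recipe* is outside it, in the matrix VP.
Since no island is crossed, the inverse ordering is licensed alongside surface scope.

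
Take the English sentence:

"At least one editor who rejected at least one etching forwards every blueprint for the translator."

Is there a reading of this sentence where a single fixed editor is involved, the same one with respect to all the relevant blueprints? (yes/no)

The described interpretation is the *at least one editor* > *every blueprint* scoping.
That is the surface-scope ordering, which is always one of the available readings — island constraints only ever restrict inverse scope.

Yes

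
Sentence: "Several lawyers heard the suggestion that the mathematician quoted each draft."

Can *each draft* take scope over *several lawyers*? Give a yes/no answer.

No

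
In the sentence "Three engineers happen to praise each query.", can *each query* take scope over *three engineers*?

Yes

Infinitival complements of raising predicates do not block QR; *each query* and *three engineers* are effectively clausemates.
No island intervenes, so both surface and inverse scope are derivable.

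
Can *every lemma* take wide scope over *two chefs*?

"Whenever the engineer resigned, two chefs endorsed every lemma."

Neither queried DP is inside the adjunct, so the adjunct-island constraint does not apply.
Ordinary QR to a clause-peripheral position gives the wide-scope LF for the lower DP.
The sentence is scopally ambiguous between *two chefs* > *every lemma* and *every lemma* > *two chefs*.

Yes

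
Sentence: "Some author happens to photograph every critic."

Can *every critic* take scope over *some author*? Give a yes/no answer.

Yes

Raising constructions are monoclausal for scope purposes; *every critic* is not separated from *some author* by any island.
Clause-internal QR can adjoin the lower DP above the subject, yielding the inverse reading.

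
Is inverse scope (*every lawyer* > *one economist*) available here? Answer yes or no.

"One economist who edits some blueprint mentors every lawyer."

Yes

*every lawyer* sits in the matrix clause, not in the relative clause on *one economist*.
No island intervenes, so both surface and inverse scope are derivable.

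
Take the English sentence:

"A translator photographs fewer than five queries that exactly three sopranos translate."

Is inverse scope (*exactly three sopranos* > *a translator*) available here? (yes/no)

The DP *exactly three sopranos* is contained in the relative clause *that exactly three sopranos translate* modifying *fewer than five queries*.
Relative clauses block scope extraction: QR cannot target a position outside the modified NP.
*exactly three sopranos* is confined to the island and cannot take scope over *a translator*.

No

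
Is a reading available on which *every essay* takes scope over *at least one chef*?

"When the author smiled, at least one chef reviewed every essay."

Neither queried DP is inside the adjunct, so the adjunct-island constraint does not apply.
Nothing blocks QR of the lower DP to a position above the higher one, so inverse scope is available.

Yes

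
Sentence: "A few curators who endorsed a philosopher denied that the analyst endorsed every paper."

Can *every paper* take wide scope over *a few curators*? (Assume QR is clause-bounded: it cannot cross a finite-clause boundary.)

No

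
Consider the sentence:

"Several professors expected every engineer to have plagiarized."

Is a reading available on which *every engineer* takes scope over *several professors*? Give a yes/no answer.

Yes

ECM infinitives lack a CP barrier, so *every engineer* can QR over the matrix subject *several professors*.
Clause-internal QR can adjoin the lower DP above the subject, yielding the inverse reading.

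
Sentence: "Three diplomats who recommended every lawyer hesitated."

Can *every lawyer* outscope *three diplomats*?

No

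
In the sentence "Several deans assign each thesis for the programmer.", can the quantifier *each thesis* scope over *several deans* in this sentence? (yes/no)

Yes

*each thesis* is the matrix object and *several deans* the matrix subject; the two are clausemates.
Clause-internal QR can adjoin the lower DP above the subject, yielding the inverse reading.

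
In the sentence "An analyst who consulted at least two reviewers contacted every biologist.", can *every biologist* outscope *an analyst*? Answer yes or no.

Yes

*every biologist* sits in the matrix clause, not in the relative clause on *an analyst*.
No island intervenes, so both surface and inverse scope are derivable.
So *every biologist* > *an analyst* is among the available readings.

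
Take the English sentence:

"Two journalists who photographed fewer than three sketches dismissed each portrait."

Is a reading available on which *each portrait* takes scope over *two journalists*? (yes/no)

Yes

Although the sentence contains a relative clause (*who photographed fewer than three sketches*), *each portrait* is outside it, in the matrix VP.
Ordinary QR to a clause-peripheral position gives the wide-scope LF for the lower DP.
Both orderings are possible: *two journalists* > *each portrait* and *each portrait* > *two journalists*.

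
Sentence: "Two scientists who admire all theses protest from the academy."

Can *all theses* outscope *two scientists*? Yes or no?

No

The DP *all theses* is contained in the relative clause *who admire all theses*.
A relative clause is a scope island — quantifier raising cannot cross its boundary.
Hence only narrow scope for *all theses* (under *two scientists*) survives.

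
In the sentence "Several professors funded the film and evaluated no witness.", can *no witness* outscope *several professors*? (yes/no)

No

*no witness* occurs within one conjunct of the coordinate structure (*evaluated no witness*).
Asymmetric QR out of one conjunct violates the Coordinate Structure Constraint.
*no witness* > *several professors* would require crossing that boundary, which is illicit.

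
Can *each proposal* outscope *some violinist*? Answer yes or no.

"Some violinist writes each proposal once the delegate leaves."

The adjunct clause does not contain *each proposal*, which is the matrix object.
With no island boundary between them, the object can take inverse scope over the subject via ordinary QR within the clause.

Yes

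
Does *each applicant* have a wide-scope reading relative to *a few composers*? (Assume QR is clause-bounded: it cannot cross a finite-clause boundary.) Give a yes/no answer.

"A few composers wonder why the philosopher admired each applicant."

*each applicant* occurs within the embedded question *why the philosopher admired each applicant*.
QR across an interrogative CP boundary is ruled out as a wh-island violation.
So *each applicant* cannot raise to a position above *a few composers*.

No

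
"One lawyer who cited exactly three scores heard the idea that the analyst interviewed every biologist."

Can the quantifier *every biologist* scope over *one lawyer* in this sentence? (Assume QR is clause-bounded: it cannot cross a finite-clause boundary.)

*every biologist* sits inside the complex NP *the idea that the analyst interviewed every biologist*.
Noun-complement clauses are scope islands (the Complex NP Constraint): a quantifier inside one cannot scope into the matrix.
There is no licit LF on which *every biologist* c-commands *one lawyer*.

No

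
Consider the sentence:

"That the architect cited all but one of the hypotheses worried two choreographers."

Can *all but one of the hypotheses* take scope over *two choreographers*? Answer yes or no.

No

The target quantifier *all but one of the hypotheses* is part of the sentential subject *that the architect cited all but one of the hypotheses*.
The subject-island constraint blocks QR out of a clausal subject.
There is no licit LF on which *all but one of the hypotheses* c-commands *two choreographers*.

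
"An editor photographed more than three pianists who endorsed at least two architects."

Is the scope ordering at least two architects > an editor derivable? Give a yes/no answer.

No

The DP *at least two architects* is contained in the relative clause *who endorsed at least two architects* modifying *more than three pianists*.
Quantifiers inside a relative clause are trapped there; the RC boundary blocks QR.
Hence only narrow scope for *at least two architects* (under *an editor*) survives.
(Only the surface reading survives: one fixed editor with respect to all the relevant architects.)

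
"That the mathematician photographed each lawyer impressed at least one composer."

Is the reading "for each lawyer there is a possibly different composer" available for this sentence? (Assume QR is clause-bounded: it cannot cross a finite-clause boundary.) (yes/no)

That reading corresponds to *each lawyer* > *at least one composer*.
The target quantifier *each lawyer* is part of the sentential subject *that the mathematician photographed each lawyer*.
Clausal subjects are scope islands; QR from inside the subject into the matrix is barred.
So the wide-scope reading for *each lawyer* is blocked.

No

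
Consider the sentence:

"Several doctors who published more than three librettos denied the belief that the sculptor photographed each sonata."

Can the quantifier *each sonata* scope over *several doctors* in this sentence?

*each sonata* occurs within the complex NP *the belief that the sculptor photographed each sonata*.
Noun-complement clauses are scope islands (the Complex NP Constraint): a quantifier inside one cannot scope into the matrix.
So the wide-scope reading for *each sonata* is blocked.

No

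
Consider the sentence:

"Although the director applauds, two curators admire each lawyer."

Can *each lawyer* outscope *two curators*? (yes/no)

Yes

Although there is an adjunct clause, *each lawyer* is in the main clause, not inside the adjunct.
Ordinary QR to a clause-peripheral position gives the wide-scope LF for the lower DP.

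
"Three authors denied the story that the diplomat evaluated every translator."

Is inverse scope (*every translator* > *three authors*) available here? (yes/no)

The DP *every translator* is contained in the complex NP *the story that the diplomat evaluated every translator*.
A that-clause complement to a noun is an island; QR cannot cross the NP boundary.
So the wide-scope reading for *every translator* is blocked.

No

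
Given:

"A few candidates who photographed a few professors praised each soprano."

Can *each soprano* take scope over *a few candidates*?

*each soprano* is a matrix argument; only *a few candidates* is modified by the relative clause *who photographed a few professors*, so the RC island is irrelevant to the target quantifier.
Clause-internal QR can adjoin the lower DP above the subject, yielding the inverse reading.
So *each soprano* > *a few candidates* is among the available readings.

Yes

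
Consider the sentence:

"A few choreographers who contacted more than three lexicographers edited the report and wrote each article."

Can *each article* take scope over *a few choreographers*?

No

The DP *each article* is contained in one conjunct of the coordinate structure (*wrote each article*).
Asymmetric QR out of one conjunct violates the Coordinate Structure Constraint.
Hence only narrow scope for *each article* (under *a few choreographers*) survives.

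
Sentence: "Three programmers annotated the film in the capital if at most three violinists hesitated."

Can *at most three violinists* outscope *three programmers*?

No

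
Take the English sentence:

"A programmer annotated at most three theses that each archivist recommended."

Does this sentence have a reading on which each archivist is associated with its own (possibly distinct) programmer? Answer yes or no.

No

That reading corresponds to *each archivist* > *a programmer*.
The target quantifier *each archivist* is part of the relative clause *that each archivist recommended* modifying *at most three theses*.
QR out of a relative clause is ruled out by the relative-clause island constraint.
The inverse ordering *each archivist* > *a programmer* is therefore underivable.
(Only the surface reading survives: one fixed programmer with respect to all the relevant archivists.)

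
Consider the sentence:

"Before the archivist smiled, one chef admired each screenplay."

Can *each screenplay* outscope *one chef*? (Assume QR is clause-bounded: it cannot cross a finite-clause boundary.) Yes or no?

Yes

The adjunct clause does not contain *each screenplay*, which is the matrix object.
Clause-internal QR can adjoin the lower DP above the subject, yielding the inverse reading.
Both orderings are possible: *one chef* > *each screenplay* and *each screenplay* > *one chef*.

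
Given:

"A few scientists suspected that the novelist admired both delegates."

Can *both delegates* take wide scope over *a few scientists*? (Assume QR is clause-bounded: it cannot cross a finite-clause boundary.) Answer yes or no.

Structurally, *both delegates* is inside the finite complement clause *that the novelist admired both delegates*.
Finite CP is the ceiling for QR here, by assumption.
There is no licit LF on which *both delegates* c-commands *a few scientists*.

No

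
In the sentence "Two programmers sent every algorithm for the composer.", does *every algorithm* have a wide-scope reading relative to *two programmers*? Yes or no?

Yes

*two programmers* and *every algorithm* are co-arguments of the matrix verb, with nothing but a clause-internal boundary between them.
Clause-internal QR can adjoin the lower DP above the subject, yielding the inverse reading.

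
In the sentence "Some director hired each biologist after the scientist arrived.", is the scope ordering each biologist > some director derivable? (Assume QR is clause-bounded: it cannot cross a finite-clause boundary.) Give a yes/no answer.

Yes

Neither queried DP is inside the adjunct, so the adjunct-island constraint does not apply.
QR within a single clause is free, so the lower quantifier may take scope over the higher one.
The sentence is scopally ambiguous between *some director* > *each biologist* and *each biologist* > *some director*.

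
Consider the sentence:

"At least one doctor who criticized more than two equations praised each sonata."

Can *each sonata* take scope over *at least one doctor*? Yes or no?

Yes

*each sonata* is a matrix argument; only *at least one doctor* is modified by the relative clause *who criticized more than two equations*, so the RC island is irrelevant to the target quantifier.
Nothing blocks QR of the lower DP to a position above the higher one, so inverse scope is available.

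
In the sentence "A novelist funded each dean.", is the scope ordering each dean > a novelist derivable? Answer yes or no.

Yes

Both DPs are arguments of the same predicate; there is no clause or island boundary between them.
Ordinary QR to a clause-peripheral position gives the wide-scope LF for the lower DP.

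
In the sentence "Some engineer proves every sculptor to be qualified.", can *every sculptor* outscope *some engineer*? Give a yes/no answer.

Yes

The ECM infinitive is scope-transparent — *every sculptor* is free to raise above *some engineer*.
Nothing blocks QR of the lower DP to a position above the higher one, so inverse scope is available.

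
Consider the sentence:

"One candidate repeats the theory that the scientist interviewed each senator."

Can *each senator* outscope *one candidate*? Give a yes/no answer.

Structurally, *each senator* is inside the complex NP *the theory that the scientist interviewed each senator*.
Noun-complement clauses are scope islands (the Complex NP Constraint): a quantifier inside one cannot scope into the matrix.
So *each senator* cannot raise high enough to outscope *one candidate*; only the surface ordering *one candidate* > *each senator* is available.
(Only the surface reading survives: one fixed candidate with respect to all the relevant senators.)

No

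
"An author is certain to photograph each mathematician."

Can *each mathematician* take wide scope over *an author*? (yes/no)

*each mathematician* is inside a raising infinitive, which is transparent to QR (no CP barrier), so it behaves as a matrix argument.
Clause-internal QR can adjoin the lower DP above the subject, yielding the inverse reading.

Yes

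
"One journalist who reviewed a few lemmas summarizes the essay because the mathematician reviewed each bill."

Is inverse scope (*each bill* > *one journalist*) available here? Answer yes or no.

Structurally, *each bill* is inside the adjunct clause *because the mathematician reviewed each bill*.
Scope out of an adjunct clause is unavailable: QR respects the adjunct-island constraint.
The inverse ordering *each bill* > *one journalist* is therefore underivable.

No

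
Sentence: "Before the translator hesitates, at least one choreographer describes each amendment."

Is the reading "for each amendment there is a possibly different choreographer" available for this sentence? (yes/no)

This is the *each amendment* > *at least one choreographer* reading.
The adjunct island is irrelevant here — *each amendment* and *at least one choreographer* are both in the matrix clause.
Clause-internal QR can adjoin the lower DP above the subject, yielding the inverse reading.
The sentence is scopally ambiguous between *at least one choreographer* > *each amendment* and *each amendment* > *at least one choreographer*.

Yes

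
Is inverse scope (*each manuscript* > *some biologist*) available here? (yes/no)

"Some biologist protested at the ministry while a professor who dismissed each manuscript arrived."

*each manuscript* is embedded in the relative clause *who dismissed each manuscript*, which is itself inside the adjunct *while a professor who dismissed each manuscript arrived*.
Even if one barrier were somehow void, the other would still block QR.
*each manuscript* > *some biologist* would require crossing that boundary, which is illicit.
(Only the surface reading survives: one fixed biologist with respect to all the relevant manuscripts.)

No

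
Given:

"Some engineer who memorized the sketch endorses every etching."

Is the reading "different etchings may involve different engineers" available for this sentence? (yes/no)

The paraphrase describes the scope ordering *every etching* > *some engineer*.
*every etching* is a matrix argument; only *some engineer* is modified by the relative clause *who memorized the sketch*, so the RC island is irrelevant to the target quantifier.
Clause-internal QR can adjoin the lower DP above the subject, yielding the inverse reading.

Yes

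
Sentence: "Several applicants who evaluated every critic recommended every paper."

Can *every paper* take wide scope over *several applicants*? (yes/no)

Yes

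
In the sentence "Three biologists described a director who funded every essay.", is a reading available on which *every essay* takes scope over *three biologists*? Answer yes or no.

The DP *every essay* is contained in the relative clause *who funded every essay* modifying *a director*.
QR out of a relative clause is ruled out by the relative-clause island constraint.
The inverse ordering *every essay* > *three biologists* is therefore underivable.

No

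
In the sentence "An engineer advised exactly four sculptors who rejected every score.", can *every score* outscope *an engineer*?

No

*every score* is embedded in the relative clause *who rejected every score* modifying *exactly four sculptors*.
The relative clause forms an island for QR, so the quantifier is confined to the head noun's restrictor.
There is no licit LF on which *every score* c-commands *an engineer*.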